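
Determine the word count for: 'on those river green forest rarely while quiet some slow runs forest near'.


Counting words by splitting on spaces:
  Word 1: 'on'
  Word 2: 'those'
  Word 3: 'river'
  Word 4: 'green'
  Word 5: 'forest'
  Word 6: 'rarely'
  Word 7: 'while'
  Word 8: 'quiet'
  Word 9: 'some'
  Word 10: 'slow'
  Word 11: 'runs'
  Word 12: 'forest'
  Word 13: 'near'
Total words: 13

13


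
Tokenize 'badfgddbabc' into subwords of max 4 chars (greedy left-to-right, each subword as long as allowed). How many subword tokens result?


'badfgddbabc' has 11 characters.
Chunking with max size 4:
  Chunk 1: 'badf' (positions 0-3)
  Chunk 2: 'gddb' (positions 4-7)
  Chunk 3: 'abc' (positions 8-10)
Total chunks: ceil(11 / 4) = 3

3


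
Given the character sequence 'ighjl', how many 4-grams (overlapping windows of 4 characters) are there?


String 'ighjl' has length L = 5.
Number of overlapping n-grams = L - n + 1
Substituting: 5 - 4 + 1 = 2

2


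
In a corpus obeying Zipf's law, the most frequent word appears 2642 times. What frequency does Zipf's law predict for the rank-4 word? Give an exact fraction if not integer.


Zipf's law: freq(rank) = f1 / rank
f1 = 2642, rank = 4
freq = 2642 / 4
GCD(2642, 4) = 2
Simplified: 1321/2

1321/2


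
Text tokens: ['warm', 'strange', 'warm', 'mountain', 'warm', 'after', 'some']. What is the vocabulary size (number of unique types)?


Listing all tokens and tracking unique types:
  Token 1: 'warm' -> NEW (unique so far: 1)
  Token 2: 'strange' -> NEW (unique so far: 2)
  Token 3: 'warm' -> duplicate (unique so far: 2)
  Token 4: 'mountain' -> NEW (unique so far: 3)
  Token 5: 'warm' -> duplicate (unique so far: 3)
  Token 6: 'after' -> NEW (unique so far: 4)
  Token 7: 'some' -> NEW (unique so far: 5)
Unique types: ('after', 'mountain', 'some', 'strange', 'warm')
Vocabulary size: 5

5


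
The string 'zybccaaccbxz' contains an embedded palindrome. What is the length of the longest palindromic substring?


Scanning 'zybccaaccbxz' for palindromic substrings.
Substring at positions 2-9: 'bccaaccb'.
Check: reverse('bccaaccb') = 'bccaaccb' -> palindrome confirmed.
Neighbouring characters ('y' / 'x') break symmetry, so it cannot extend further.
No longer palindromic substring exists; longest length = 8

8


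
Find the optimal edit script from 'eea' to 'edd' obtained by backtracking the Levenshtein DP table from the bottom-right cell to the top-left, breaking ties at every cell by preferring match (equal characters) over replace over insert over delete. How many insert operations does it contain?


Edit distance = 2. Backtracking from cell (3, 3) with preference match > replace > insert > delete,
then listing the resulting alignment 'eea' -> 'edd' left to right:
  Step 1: keep 'e'
  Step 2: replace e->d
  Step 3: replace a->d
Total insertions: 0

0


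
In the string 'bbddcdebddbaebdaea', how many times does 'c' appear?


Scanning 'bbddcdebddbaebdaea' for 'c':
  Position 4: 'c' -> MATCH (count: 1)
Total occurrences of 'c': 1

1


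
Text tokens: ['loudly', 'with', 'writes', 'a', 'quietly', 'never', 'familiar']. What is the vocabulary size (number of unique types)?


Listing all tokens and tracking unique types:
  Token 1: 'loudly' -> NEW (unique so far: 1)
  Token 2: 'with' -> NEW (unique so far: 2)
  Token 3: 'writes' -> NEW (unique so far: 3)
  Token 4: 'a' -> NEW (unique so far: 4)
  Token 5: 'quietly' -> NEW (unique so far: 5)
  Token 6: 'never' -> NEW (unique so far: 6)
  Token 7: 'familiar' -> NEW (unique so far: 7)
Unique types: ('a', 'familiar', 'loudly', 'never', 'quietly', 'with', 'writes')
Vocabulary size: 7

7


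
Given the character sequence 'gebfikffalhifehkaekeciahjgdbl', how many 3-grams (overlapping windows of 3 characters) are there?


String 'gebfikffalhifehkaekeciahjgdbl' has length L = 29.
Number of overlapping n-grams = L - n + 1
Substituting: 29 - 3 + 1 = 27

27


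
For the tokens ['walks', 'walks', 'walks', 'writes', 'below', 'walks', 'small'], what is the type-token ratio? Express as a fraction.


Tokens: 7
Unique types: ('below', 'small', 'walks', 'writes') = 4
TTR = 4/7
Already in lowest terms.

4/7


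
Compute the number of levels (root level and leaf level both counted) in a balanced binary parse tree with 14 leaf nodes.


In a balanced binary tree with n leaves the deepest leaf is ceil(log2(n)) edges below the root,
so counting node levels inclusive of root and leaves gives ceil(log2(n)) + 1 levels.
log2(14) = 3.8074
ceil(3.8074) = 4
levels = 4 + 1 = 5

5


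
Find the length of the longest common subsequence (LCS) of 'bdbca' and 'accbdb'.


DP table for LCS of 'bdbca' and 'accbdb':
       a  c  c  b  d  b
    0  0  0  0  0  0  0
  b 0  0  0  0  1  1  1
  d 0  0  0  0  1  2  2
  b 0  0  0  0  1  2  3
  c 0  0  1  1  1  2  3
  a 0  1  1  1  1  2  3
LCS: 'bdb'
LCS length = 3

3


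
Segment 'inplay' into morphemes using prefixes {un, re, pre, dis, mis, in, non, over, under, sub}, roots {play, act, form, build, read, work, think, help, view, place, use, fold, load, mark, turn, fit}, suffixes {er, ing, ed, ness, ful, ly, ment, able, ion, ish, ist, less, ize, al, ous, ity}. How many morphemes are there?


Segmenting 'inplay' against the inventory:
  'in' -> prefix (morpheme 1)
  'play' -> root (morpheme 2)
Total morphemes: 2

2


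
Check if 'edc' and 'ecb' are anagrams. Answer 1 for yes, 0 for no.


Sort characters of 'edc': 'cde'
Sort characters of 'ecb': 'bce'
Sorted forms differ -> they are NOT anagrams
Result: 0

0


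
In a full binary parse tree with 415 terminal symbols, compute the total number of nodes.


Leaf nodes (terminals): 415
Internal nodes = n - 1 = 415 - 1 = 414
Total = leaves + internal = 415 + 414 = 829

829


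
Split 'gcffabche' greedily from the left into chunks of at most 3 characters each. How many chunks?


'gcffabche' has 9 characters.
Chunking with max size 3:
  Chunk 1: 'gcf' (positions 0-2)
  Chunk 2: 'fab' (positions 3-5)
  Chunk 3: 'che' (positions 6-8)
Total chunks: ceil(9 / 3) = 3

3


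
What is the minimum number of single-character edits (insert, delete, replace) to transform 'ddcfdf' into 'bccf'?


Building DP table for s1='ddcfdf' (len 6) and s2='bccf' (len 4):
       b  c  c  f
    0  1  2  3  4
  d 1  1  2  3  4
  d 2  2  2  3  4
  c 3  3  2  2  3
  f 4  4  3  3  2
  d 5  5  4  4  3
  f 6  6  5  5  4
Edit distance = dp[6][4] = 4

4


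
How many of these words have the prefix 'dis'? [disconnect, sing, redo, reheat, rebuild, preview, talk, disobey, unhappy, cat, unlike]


Checking each word for prefix 'dis':
  'disconnect' -> YES, starts with 'dis' (count: 1)
  'sing' -> no (count: 1)
  'redo' -> no (count: 1)
  'reheat' -> no (count: 1)
  'rebuild' -> no (count: 1)
  'preview' -> no (count: 1)
  'talk' -> no (count: 1)
  'disobey' -> YES, starts with 'dis' (count: 2)
  'unhappy' -> no (count: 2)
  'cat' -> no (count: 2)
  'unlike' -> no (count: 2)
Total with prefix 'dis': 2

2


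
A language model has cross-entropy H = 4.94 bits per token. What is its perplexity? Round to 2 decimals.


Perplexity formula: PP = 2^H
H = 4.94
PP = 2^4.94
Decompose: 2^4.94 = 2^4 * 2^0.94
2^4 = 16, 2^0.94 ~ 1.9185282
PP ~ 16 * 1.9185282 = 30.6964512
Rounded to 2 decimals: 30.70

30.70


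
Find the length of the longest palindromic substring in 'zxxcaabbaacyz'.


Scanning 'zxxcaabbaacyz' for palindromic substrings.
Substring at positions 3-10: 'caabbaac'.
Check: reverse('caabbaac') = 'caabbaac' -> palindrome confirmed.
Neighbouring characters ('x' / 'y') break symmetry, so it cannot extend further.
No longer palindromic substring exists; longest length = 8

8


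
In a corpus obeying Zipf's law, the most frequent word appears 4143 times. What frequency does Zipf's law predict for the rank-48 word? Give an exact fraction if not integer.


Zipf's law: freq(rank) = f1 / rank
f1 = 4143, rank = 48
freq = 4143 / 48
GCD(4143, 48) = 3
Simplified: 1381/16

1381/16


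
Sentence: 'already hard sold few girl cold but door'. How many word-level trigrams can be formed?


Word trigrams from [8] words:
  Trigram 1: (already hard sold)
  Trigram 2: (hard sold few)
  Trigram 3: (sold few girl)
  Trigram 4: (few girl cold)
  Trigram 5: (girl cold but)
  Trigram 6: (cold but door)
Total word trigrams: 8 - 2 = 6

6


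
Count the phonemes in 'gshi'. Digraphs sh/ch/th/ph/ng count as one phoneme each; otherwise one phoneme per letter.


Parsing 'gshi' greedily, digraphs first:
  'g' -> consonant phoneme (phonemes so far: 1)
  'sh' -> digraph (1 consonant phoneme) (phonemes so far: 2)
  'i' -> vowel phoneme (phonemes so far: 3)
Total phonemes: 3

3


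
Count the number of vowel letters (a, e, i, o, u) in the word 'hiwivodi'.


Scanning each character of 'hiwivodi':
  Position 1: 'h' -> consonant (running count: 0)
  Position 2: 'i' -> vowel (running count: 1)
  Position 3: 'w' -> consonant (running count: 1)
  Position 4: 'i' -> vowel (running count: 2)
  Position 5: 'v' -> consonant (running count: 2)
  Position 6: 'o' -> vowel (running count: 3)
  Position 7: 'd' -> consonant (running count: 3)
  Position 8: 'i' -> vowel (running count: 4)
Total vowels: 4

4


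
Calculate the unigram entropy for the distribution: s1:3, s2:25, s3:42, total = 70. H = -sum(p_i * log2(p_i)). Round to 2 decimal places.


Computing entropy H = -sum(p_i * log2(p_i)):
  s1: p = 3/70 = 0.0429, -p*log2(p) = 0.1948
  s2: p = 25/70 = 0.3571, -p*log2(p) = 0.5305
  s3: p = 42/70 = 0.6000, -p*log2(p) = 0.4422
H = sum of terms = 1.1675
Rounded to 2 decimals: 1.17

1.17


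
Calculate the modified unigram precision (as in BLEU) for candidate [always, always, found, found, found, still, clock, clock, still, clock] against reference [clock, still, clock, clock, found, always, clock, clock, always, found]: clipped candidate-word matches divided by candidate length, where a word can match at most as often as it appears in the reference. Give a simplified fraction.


Reference word counts: {'always': 2, 'clock': 5, 'found': 2, 'still': 1}
Checking each candidate word (with clipping):
  'always' -> in reference (ref count 2, used 1/2) -> match (matches: 1)
  'always' -> in reference (ref count 2, used 2/2) -> match (matches: 2)
  'found' -> in reference (ref count 2, used 1/2) -> match (matches: 3)
  'found' -> in reference (ref count 2, used 2/2) -> match (matches: 4)
  'found' -> ref count 2 already used up (2/2) -> clipped, no match (matches: 4)
  'still' -> in reference (ref count 1, used 1/1) -> match (matches: 5)
  'clock' -> in reference (ref count 5, used 1/5) -> match (matches: 6)
  'clock' -> in reference (ref count 5, used 2/5) -> match (matches: 7)
  'still' -> ref count 1 already used up (1/1) -> clipped, no match (matches: 7)
  'clock' -> in reference (ref count 5, used 3/5) -> match (matches: 8)
Clipped matches: 8, Candidate length: 10
Precision = 8/10 = 4/5

4/5


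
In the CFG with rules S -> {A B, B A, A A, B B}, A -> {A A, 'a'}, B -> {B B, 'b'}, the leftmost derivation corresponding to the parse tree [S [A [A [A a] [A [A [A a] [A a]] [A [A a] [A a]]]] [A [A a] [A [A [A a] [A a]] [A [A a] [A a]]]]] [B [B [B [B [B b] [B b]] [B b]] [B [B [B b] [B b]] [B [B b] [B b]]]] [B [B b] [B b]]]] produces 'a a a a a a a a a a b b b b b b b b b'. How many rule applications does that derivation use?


Every bracketed nonterminal node [X ...] in the tree is produced by exactly one rule application.
Reading the tree off as a leftmost derivation:
  Step 1: S  =>  A B   (applied S -> A B)
  Step 2: A B  =>  A A B   (applied A -> A A)
  Step 3: A A B  =>  A A A B   (applied A -> A A)
  Step 4: A A A B  =>  a A A B   (applied A -> a)
  Step 5: a A A B  =>  a A A A B   (applied A -> A A)
  Step 6: a A A A B  =>  a A A A A B   (applied A -> A A)
  Step 7: a A A A A B  =>  a a A A A B   (applied A -> a)
  Step 8: a a A A A B  =>  a a a A A B   (applied A -> a)
  Step 9: a a a A A B  =>  a a a A A A B   (applied A -> A A)
  Step 10: a a a A A A B  =>  a a a a A A B   (applied A -> a)
  Step 11: a a a a A A B  =>  a a a a a A B   (applied A -> a)
  Step 12: a a a a a A B  =>  a a a a a A A B   (applied A -> A A)
  Step 13: a a a a a A A B  =>  a a a a a a A B   (applied A -> a)
  Step 14: a a a a a a A B  =>  a a a a a a A A B   (applied A -> A A)
  Step 15: a a a a a a A A B  =>  a a a a a a A A A B   (applied A -> A A)
  Step 16: a a a a a a A A A B  =>  a a a a a a a A A B   (applied A -> a)
  Step 17: a a a a a a a A A B  =>  a a a a a a a a A B   (applied A -> a)
  Step 18: a a a a a a a a A B  =>  a a a a a a a a A A B   (applied A -> A A)
  Step 19: a a a a a a a a A A B  =>  a a a a a a a a a A B   (applied A -> a)
  Step 20: a a a a a a a a a A B  =>  a a a a a a a a a a B   (applied A -> a)
  Step 21: a a a a a a a a a a B  =>  a a a a a a a a a a B B   (applied B -> B B)
  Step 22: a a a a a a a a a a B B  =>  a a a a a a a a a a B B B   (applied B -> B B)
  Step 23: a a a a a a a a a a B B B  =>  a a a a a a a a a a B B B B   (applied B -> B B)
  Step 24: a a a a a a a a a a B B B B  =>  a a a a a a a a a a B B B B B   (applied B -> B B)
  Step 25: a a a a a a a a a a B B B B B  =>  a a a a a a a a a a b B B B B   (applied B -> b)
  Step 26: a a a a a a a a a a b B B B B  =>  a a a a a a a a a a b b B B B   (applied B -> b)
  Step 27: a a a a a a a a a a b b B B B  =>  a a a a a a a a a a b b b B B   (applied B -> b)
  Step 28: a a a a a a a a a a b b b B B  =>  a a a a a a a a a a b b b B B B   (applied B -> B B)
  Step 29: a a a a a a a a a a b b b B B B  =>  a a a a a a a a a a b b b B B B B   (applied B -> B B)
  Step 30: a a a a a a a a a a b b b B B B B  =>  a a a a a a a a a a b b b b B B B   (applied B -> b)
  Step 31: a a a a a a a a a a b b b b B B B  =>  a a a a a a a a a a b b b b b B B   (applied B -> b)
  Step 32: a a a a a a a a a a b b b b b B B  =>  a a a a a a a a a a b b b b b B B B   (applied B -> B B)
  Step 33: a a a a a a a a a a b b b b b B B B  =>  a a a a a a a a a a b b b b b b B B   (applied B -> b)
  Step 34: a a a a a a a a a a b b b b b b B B  =>  a a a a a a a a a a b b b b b b b B   (applied B -> b)
  Step 35: a a a a a a a a a a b b b b b b b B  =>  a a a a a a a a a a b b b b b b b B B   (applied B -> B B)
  Step 36: a a a a a a a a a a b b b b b b b B B  =>  a a a a a a a a a a b b b b b b b b B   (applied B -> b)
  Step 37: a a a a a a a a a a b b b b b b b b B  =>  a a a a a a a a a a b b b b b b b b b   (applied B -> b)
Final yield: a a a a a a a a a a b b b b b b b b b
Total rewrite steps: 37

37


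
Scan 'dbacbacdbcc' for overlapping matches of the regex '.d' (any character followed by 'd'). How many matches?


Pattern: .d means any character followed by 'd'.
Scanning 'dbacbacdbcc' position-by-position:
  Pos 0: window 'db' -> no
  Pos 1: window 'ba' -> no
  Pos 2: window 'ac' -> no
  Pos 3: window 'cb' -> no
  Pos 4: window 'ba' -> no
  Pos 5: window 'ac' -> no
  Pos 6: window 'cd' -> MATCH
  Pos 7: window 'db' -> no
  Pos 8: window 'bc' -> no
  Pos 9: window 'cc' -> no
  Pos 10: window 'c' -> no
Total matches: 1

1


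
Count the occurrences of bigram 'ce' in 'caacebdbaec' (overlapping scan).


Scanning 'caacebdbaec' for bigram 'ce':
  Position 0: 'ca' -> no
  Position 1: 'aa' -> no
  Position 2: 'ac' -> no
  Position 3: 'ce' -> MATCH
  Position 4: 'eb' -> no
  Position 5: 'bd' -> no
  Position 6: 'db' -> no
  Position 7: 'ba' -> no
  Position 8: 'ae' -> no
  Position 9: 'ec' -> no
Total matches: 1

1


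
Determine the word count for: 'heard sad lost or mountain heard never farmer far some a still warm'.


Counting words by splitting on spaces:
  Word 1: 'heard'
  Word 2: 'sad'
  Word 3: 'lost'
  Word 4: 'or'
  Word 5: 'mountain'
  Word 6: 'heard'
  Word 7: 'never'
  Word 8: 'farmer'
  Word 9: 'far'
  Word 10: 'some'
  Word 11: 'a'
  Word 12: 'still'
  Word 13: 'warm'
Total words: 13

13


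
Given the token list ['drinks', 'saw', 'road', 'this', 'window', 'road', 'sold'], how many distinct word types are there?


Listing all tokens and tracking unique types:
  Token 1: 'drinks' -> NEW (unique so far: 1)
  Token 2: 'saw' -> NEW (unique so far: 2)
  Token 3: 'road' -> NEW (unique so far: 3)
  Token 4: 'this' -> NEW (unique so far: 4)
  Token 5: 'window' -> NEW (unique so far: 5)
  Token 6: 'road' -> duplicate (unique so far: 5)
  Token 7: 'sold' -> NEW (unique so far: 6)
Unique types: ('drinks', 'road', 'saw', 'sold', 'this', 'window')
Vocabulary size: 6

6


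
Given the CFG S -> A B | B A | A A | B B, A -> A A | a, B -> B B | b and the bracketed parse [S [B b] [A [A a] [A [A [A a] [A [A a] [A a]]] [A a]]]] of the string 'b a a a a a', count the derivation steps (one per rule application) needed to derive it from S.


Every bracketed nonterminal node [X ...] in the tree is produced by exactly one rule application.
Reading the tree off as a leftmost derivation:
  Step 1: S  =>  B A   (applied S -> B A)
  Step 2: B A  =>  b A   (applied B -> b)
  Step 3: b A  =>  b A A   (applied A -> A A)
  Step 4: b A A  =>  b a A   (applied A -> a)
  Step 5: b a A  =>  b a A A   (applied A -> A A)
  Step 6: b a A A  =>  b a A A A   (applied A -> A A)
  Step 7: b a A A A  =>  b a a A A   (applied A -> a)
  Step 8: b a a A A  =>  b a a A A A   (applied A -> A A)
  Step 9: b a a A A A  =>  b a a a A A   (applied A -> a)
  Step 10: b a a a A A  =>  b a a a a A   (applied A -> a)
  Step 11: b a a a a A  =>  b a a a a a   (applied A -> a)
Final yield: b a a a a a
Total rewrite steps: 11

11


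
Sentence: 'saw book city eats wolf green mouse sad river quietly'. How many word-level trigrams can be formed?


Word trigrams from [10] words:
  Trigram 1: (saw book city)
  Trigram 2: (book city eats)
  Trigram 3: (city eats wolf)
  Trigram 4: (eats wolf green)
  Trigram 5: (wolf green mouse)
  Trigram 6: (green mouse sad)
  Trigram 7: (mouse sad river)
  Trigram 8: (sad river quietly)
Total word trigrams: 10 - 2 = 8

8


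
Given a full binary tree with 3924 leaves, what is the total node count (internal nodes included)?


Leaf nodes (terminals): 3924
Internal nodes = n - 1 = 3924 - 1 = 3923
Total = leaves + internal = 3924 + 3923 = 7847

7847


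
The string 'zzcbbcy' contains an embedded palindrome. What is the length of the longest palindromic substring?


Scanning 'zzcbbcy' for palindromic substrings.
Substring at positions 2-5: 'cbbc'.
Check: reverse('cbbc') = 'cbbc' -> palindrome confirmed.
Neighbouring characters ('z' / 'y') break symmetry, so it cannot extend further.
No longer palindromic substring exists; longest length = 4

4


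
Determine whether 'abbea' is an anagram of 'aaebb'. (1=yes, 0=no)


Sort characters of 'abbea': 'aabbe'
Sort characters of 'aaebb': 'aabbe'
Sorted forms match -> they ARE anagrams
Result: 1

1


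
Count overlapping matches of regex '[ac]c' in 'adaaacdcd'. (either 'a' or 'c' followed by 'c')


Pattern: [ac]c means either 'a' or 'c' followed by 'c'.
Scanning 'adaaacdcd' position-by-position:
  Pos 0: window 'ad' -> no
  Pos 1: window 'da' -> no
  Pos 2: window 'aa' -> no
  Pos 3: window 'aa' -> no
  Pos 4: window 'ac' -> MATCH
  Pos 5: window 'cd' -> no
  Pos 6: window 'dc' -> no
  Pos 7: window 'cd' -> no
  Pos 8: window 'd' -> no
Total matches: 1

1


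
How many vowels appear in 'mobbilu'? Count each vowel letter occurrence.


Scanning each character of 'mobbilu':
  Position 1: 'm' -> consonant (running count: 0)
  Position 2: 'o' -> vowel (running count: 1)
  Position 3: 'b' -> consonant (running count: 1)
  Position 4: 'b' -> consonant (running count: 1)
  Position 5: 'i' -> vowel (running count: 2)
  Position 6: 'l' -> consonant (running count: 2)
  Position 7: 'u' -> vowel (running count: 3)
Total vowels: 3

3


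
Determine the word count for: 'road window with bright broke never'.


Counting words by splitting on spaces:
  Word 1: 'road'
  Word 2: 'window'
  Word 3: 'with'
  Word 4: 'bright'
  Word 5: 'broke'
  Word 6: 'never'
Total words: 6

6


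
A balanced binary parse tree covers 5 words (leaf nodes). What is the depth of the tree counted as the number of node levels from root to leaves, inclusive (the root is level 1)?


In a balanced binary tree with n leaves the deepest leaf is ceil(log2(n)) edges below the root,
so counting node levels inclusive of root and leaves gives ceil(log2(n)) + 1 levels.
log2(5) = 2.3219
ceil(2.3219) = 3
levels = 3 + 1 = 4

4


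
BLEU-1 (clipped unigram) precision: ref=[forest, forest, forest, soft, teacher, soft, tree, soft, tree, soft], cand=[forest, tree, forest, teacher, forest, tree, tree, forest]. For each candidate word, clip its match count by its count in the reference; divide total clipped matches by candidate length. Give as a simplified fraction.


Reference word counts: {'forest': 3, 'soft': 4, 'teacher': 1, 'tree': 2}
Checking each candidate word (with clipping):
  'forest' -> in reference (ref count 3, used 1/3) -> match (matches: 1)
  'tree' -> in reference (ref count 2, used 1/2) -> match (matches: 2)
  'forest' -> in reference (ref count 3, used 2/3) -> match (matches: 3)
  'teacher' -> in reference (ref count 1, used 1/1) -> match (matches: 4)
  'forest' -> in reference (ref count 3, used 3/3) -> match (matches: 5)
  'tree' -> in reference (ref count 2, used 2/2) -> match (matches: 6)
  'tree' -> ref count 2 already used up (2/2) -> clipped, no match (matches: 6)
  'forest' -> ref count 3 already used up (3/3) -> clipped, no match (matches: 6)
Clipped matches: 6, Candidate length: 8
Precision = 6/8 = 3/4

3/4


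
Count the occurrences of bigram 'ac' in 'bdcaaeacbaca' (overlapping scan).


Scanning 'bdcaaeacbaca' for bigram 'ac':
  Position 0: 'bd' -> no
  Position 1: 'dc' -> no
  Position 2: 'ca' -> no
  Position 3: 'aa' -> no
  Position 4: 'ae' -> no
  Position 5: 'ea' -> no
  Position 6: 'ac' -> MATCH
  Position 7: 'cb' -> no
  Position 8: 'ba' -> no
  Position 9: 'ac' -> MATCH
  Position 10: 'ca' -> no
Total matches: 2

2


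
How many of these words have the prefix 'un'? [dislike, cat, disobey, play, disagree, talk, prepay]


Checking each word for prefix 'un':
  'dislike' -> no (count: 0)
  'cat' -> no (count: 0)
  'disobey' -> no (count: 0)
  'play' -> no (count: 0)
  'disagree' -> no (count: 0)
  'talk' -> no (count: 0)
  'prepay' -> no (count: 0)
Total with prefix 'un': 0

0


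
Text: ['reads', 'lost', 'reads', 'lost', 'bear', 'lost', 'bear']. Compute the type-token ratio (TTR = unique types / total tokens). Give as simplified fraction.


Tokens: 7
Unique types: ('bear', 'lost', 'reads') = 3
TTR = 3/7
Already in lowest terms.

3/7


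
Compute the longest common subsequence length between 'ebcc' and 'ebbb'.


DP table for LCS of 'ebcc' and 'ebbb':
       e  b  b  b
    0  0  0  0  0
  e 0  1  1  1  1
  b 0  1  2  2  2
  c 0  1  2  2  2
  c 0  1  2  2  2
LCS: 'eb'
LCS length = 2

2


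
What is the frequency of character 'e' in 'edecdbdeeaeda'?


Scanning 'edecdbdeeaeda' for 'e':
  Position 0: 'e' -> MATCH (count: 1)
  Position 2: 'e' -> MATCH (count: 2)
  Position 7: 'e' -> MATCH (count: 3)
  Position 8: 'e' -> MATCH (count: 4)
  Position 10: 'e' -> MATCH (count: 5)
Total occurrences of 'e': 5

5


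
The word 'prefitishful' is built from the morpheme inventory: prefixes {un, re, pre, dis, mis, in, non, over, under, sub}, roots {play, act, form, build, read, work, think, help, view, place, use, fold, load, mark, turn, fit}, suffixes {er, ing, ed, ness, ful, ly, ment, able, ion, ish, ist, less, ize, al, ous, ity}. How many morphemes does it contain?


Segmenting 'prefitishful' against the inventory:
  'pre' -> prefix (morpheme 1)
  'fit' -> root (morpheme 2)
  'ish' -> suffix (morpheme 3)
  'ful' -> suffix (morpheme 4)
Total morphemes: 4

4


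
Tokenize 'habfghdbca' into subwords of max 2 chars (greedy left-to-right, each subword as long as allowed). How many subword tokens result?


'habfghdbca' has 10 characters.
Chunking with max size 2:
  Chunk 1: 'ha' (positions 0-1)
  Chunk 2: 'bf' (positions 2-3)
  Chunk 3: 'gh' (positions 4-5)
  Chunk 4: 'db' (positions 6-7)
  Chunk 5: 'ca' (positions 8-9)
Total chunks: ceil(10 / 2) = 5

5


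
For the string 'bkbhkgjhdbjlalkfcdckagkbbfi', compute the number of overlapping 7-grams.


String 'bkbhkgjhdbjlalkfcdckagkbbfi' has length L = 27.
Number of overlapping n-grams = L - n + 1
Substituting: 27 - 7 + 1 = 21

21


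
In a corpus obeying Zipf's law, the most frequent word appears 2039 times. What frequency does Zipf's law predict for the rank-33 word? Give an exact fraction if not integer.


Zipf's law: freq(rank) = f1 / rank
f1 = 2039, rank = 33
freq = 2039 / 33
GCD(2039, 33) = 1
Simplified: 2039/33

2039/33


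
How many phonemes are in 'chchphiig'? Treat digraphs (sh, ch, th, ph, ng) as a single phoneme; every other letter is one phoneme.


Parsing 'chchphiig' greedily, digraphs first:
  'ch' -> digraph (1 consonant phoneme) (phonemes so far: 1)
  'ch' -> digraph (1 consonant phoneme) (phonemes so far: 2)
  'ph' -> digraph (1 consonant phoneme) (phonemes so far: 3)
  'i' -> vowel phoneme (phonemes so far: 4)
  'i' -> vowel phoneme (phonemes so far: 5)
  'g' -> consonant phoneme (phonemes so far: 6)
Total phonemes: 6

6


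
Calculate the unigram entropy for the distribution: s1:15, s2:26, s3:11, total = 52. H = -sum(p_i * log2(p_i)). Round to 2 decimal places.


Computing entropy H = -sum(p_i * log2(p_i)):
  s1: p = 15/52 = 0.2885, -p*log2(p) = 0.5174
  s2: p = 26/52 = 0.5000, -p*log2(p) = 0.5000
  s3: p = 11/52 = 0.2115, -p*log2(p) = 0.4741
H = sum of terms = 1.4915
Rounded to 2 decimals: 1.49

1.49


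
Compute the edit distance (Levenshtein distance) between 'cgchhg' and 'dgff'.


Building DP table for s1='cgchhg' (len 6) and s2='dgff' (len 4):
       d  g  f  f
    0  1  2  3  4
  c 1  1  2  3  4
  g 2  2  1  2  3
  c 3  3  2  2  3
  h 4  4  3  3  3
  h 5  5  4  4  4
  g 6  6  5  5  5
Edit distance = dp[6][4] = 5

5


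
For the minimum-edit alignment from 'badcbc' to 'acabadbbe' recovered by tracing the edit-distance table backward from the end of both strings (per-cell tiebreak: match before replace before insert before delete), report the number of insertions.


Edit distance = 5. Backtracking from cell (6, 9) with preference match > replace > insert > delete,
then listing the resulting alignment 'badcbc' -> 'acabadbbe' left to right:
  Step 1: insert 'a' [insertion #1]
  Step 2: insert 'c' [insertion #2]
  Step 3: insert 'a' [insertion #3]
  Step 4: keep 'b'
  Step 5: keep 'a'
  Step 6: keep 'd'
  Step 7: replace c->b
  Step 8: keep 'b'
  Step 9: replace c->e
Total insertions: 3

3


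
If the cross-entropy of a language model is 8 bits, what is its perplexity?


Perplexity formula: PP = 2^H
H = 8
PP = 2^8
Steps: 2^1 = 2, 2^2 = 4, 2^3 = 8, 2^4 = 16, 2^5 = 32, 2^6 = 64, 2^7 = 128, 2^8 = 256
PP = 256

256


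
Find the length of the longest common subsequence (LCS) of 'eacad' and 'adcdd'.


DP table for LCS of 'eacad' and 'adcdd':
       a  d  c  d  d
    0  0  0  0  0  0
  e 0  0  0  0  0  0
  a 0  1  1  1  1  1
  c 0  1  1  2  2  2
  a 0  1  1  2  2  2
  d 0  1  2  2  3  3
LCS: 'acd'
LCS length = 3

3


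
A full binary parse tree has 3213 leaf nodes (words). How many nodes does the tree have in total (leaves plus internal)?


Leaf nodes (terminals): 3213
Internal nodes = n - 1 = 3213 - 1 = 3212
Total = leaves + internal = 3213 + 3212 = 6425

6425


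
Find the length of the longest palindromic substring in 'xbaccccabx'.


Scanning 'xbaccccabx' for palindromic substrings.
Substring at positions 0-9: 'xbaccccabx'.
Check: reverse('xbaccccabx') = 'xbaccccabx' -> palindrome confirmed.
No longer palindromic substring exists; longest length = 10

10


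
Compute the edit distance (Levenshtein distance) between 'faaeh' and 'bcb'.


Building DP table for s1='faaeh' (len 5) and s2='bcb' (len 3):
       b  c  b
    0  1  2  3
  f 1  1  2  3
  a 2  2  2  3
  a 3  3  3  3
  e 4  4  4  4
  h 5  5  5  5
Edit distance = dp[5][3] = 5

5


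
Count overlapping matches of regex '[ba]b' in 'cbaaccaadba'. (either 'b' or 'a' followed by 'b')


Pattern: [ba]b means either 'b' or 'a' followed by 'b'.
Scanning 'cbaaccaadba' position-by-position:
  Pos 0: window 'cb' -> no
  Pos 1: window 'ba' -> no
  Pos 2: window 'aa' -> no
  Pos 3: window 'ac' -> no
  Pos 4: window 'cc' -> no
  Pos 5: window 'ca' -> no
  Pos 6: window 'aa' -> no
  Pos 7: window 'ad' -> no
  Pos 8: window 'db' -> no
  Pos 9: window 'ba' -> no
  Pos 10: window 'a' -> no
Total matches: 0

0


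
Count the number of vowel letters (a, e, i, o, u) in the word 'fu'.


Scanning each character of 'fu':
  Position 1: 'f' -> consonant (running count: 0)
  Position 2: 'u' -> vowel (running count: 1)
Total vowels: 1

1


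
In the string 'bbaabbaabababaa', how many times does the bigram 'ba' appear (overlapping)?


Scanning 'bbaabbaabababaa' for bigram 'ba':
  Position 0: 'bb' -> no
  Position 1: 'ba' -> MATCH
  Position 2: 'aa' -> no
  Position 3: 'ab' -> no
  Position 4: 'bb' -> no
  Position 5: 'ba' -> MATCH
  Position 6: 'aa' -> no
  Position 7: 'ab' -> no
  Position 8: 'ba' -> MATCH
  Position 9: 'ab' -> no
  Position 10: 'ba' -> MATCH
  Position 11: 'ab' -> no
  Position 12: 'ba' -> MATCH
  Position 13: 'aa' -> no
Total matches: 5

5


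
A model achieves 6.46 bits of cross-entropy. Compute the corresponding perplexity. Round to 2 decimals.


Perplexity formula: PP = 2^H
H = 6.46
PP = 2^6.46
Decompose: 2^6.46 = 2^6 * 2^0.46
2^6 = 64, 2^0.46 ~ 1.3755418
PP ~ 64 * 1.3755418 = 88.0346752
Rounded to 2 decimals: 88.03

88.03


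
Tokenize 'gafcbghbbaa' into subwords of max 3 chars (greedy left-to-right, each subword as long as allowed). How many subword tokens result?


'gafcbghbbaa' has 11 characters.
Chunking with max size 3:
  Chunk 1: 'gaf' (positions 0-2)
  Chunk 2: 'cbg' (positions 3-5)
  Chunk 3: 'hbb' (positions 6-8)
  Chunk 4: 'aa' (positions 9-10)
Total chunks: ceil(11 / 3) = 4

4


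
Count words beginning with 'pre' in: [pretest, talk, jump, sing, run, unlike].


Checking each word for prefix 'pre':
  'pretest' -> YES, starts with 'pre' (count: 1)
  'talk' -> no (count: 1)
  'jump' -> no (count: 1)
  'sing' -> no (count: 1)
  'run' -> no (count: 1)
  'unlike' -> no (count: 1)
Total with prefix 'pre': 1

1


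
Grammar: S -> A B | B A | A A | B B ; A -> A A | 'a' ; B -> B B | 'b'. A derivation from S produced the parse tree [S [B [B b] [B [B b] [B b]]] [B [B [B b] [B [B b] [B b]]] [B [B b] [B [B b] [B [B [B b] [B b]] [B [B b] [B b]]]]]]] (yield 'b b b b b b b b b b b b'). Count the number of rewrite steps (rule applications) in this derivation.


Every bracketed nonterminal node [X ...] in the tree is produced by exactly one rule application.
Reading the tree off as a leftmost derivation:
  Step 1: S  =>  B B   (applied S -> B B)
  Step 2: B B  =>  B B B   (applied B -> B B)
  Step 3: B B B  =>  b B B   (applied B -> b)
  Step 4: b B B  =>  b B B B   (applied B -> B B)
  Step 5: b B B B  =>  b b B B   (applied B -> b)
  Step 6: b b B B  =>  b b b B   (applied B -> b)
  Step 7: b b b B  =>  b b b B B   (applied B -> B B)
  Step 8: b b b B B  =>  b b b B B B   (applied B -> B B)
  Step 9: b b b B B B  =>  b b b b B B   (applied B -> b)
  Step 10: b b b b B B  =>  b b b b B B B   (applied B -> B B)
  Step 11: b b b b B B B  =>  b b b b b B B   (applied B -> b)
  Step 12: b b b b b B B  =>  b b b b b b B   (applied B -> b)
  Step 13: b b b b b b B  =>  b b b b b b B B   (applied B -> B B)
  Step 14: b b b b b b B B  =>  b b b b b b b B   (applied B -> b)
  Step 15: b b b b b b b B  =>  b b b b b b b B B   (applied B -> B B)
  Step 16: b b b b b b b B B  =>  b b b b b b b b B   (applied B -> b)
  Step 17: b b b b b b b b B  =>  b b b b b b b b B B   (applied B -> B B)
  Step 18: b b b b b b b b B B  =>  b b b b b b b b B B B   (applied B -> B B)
  Step 19: b b b b b b b b B B B  =>  b b b b b b b b b B B   (applied B -> b)
  Step 20: b b b b b b b b b B B  =>  b b b b b b b b b b B   (applied B -> b)
  Step 21: b b b b b b b b b b B  =>  b b b b b b b b b b B B   (applied B -> B B)
  Step 22: b b b b b b b b b b B B  =>  b b b b b b b b b b b B   (applied B -> b)
  Step 23: b b b b b b b b b b b B  =>  b b b b b b b b b b b b   (applied B -> b)
Final yield: b b b b b b b b b b b b
Total rewrite steps: 23

23


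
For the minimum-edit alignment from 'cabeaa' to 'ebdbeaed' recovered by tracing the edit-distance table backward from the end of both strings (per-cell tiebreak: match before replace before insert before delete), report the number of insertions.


Edit distance = 5. Backtracking from cell (6, 8) with preference match > replace > insert > delete,
then listing the resulting alignment 'cabeaa' -> 'ebdbeaed' left to right:
  Step 1: insert 'e' [insertion #1]
  Step 2: replace c->b
  Step 3: replace a->d
  Step 4: keep 'b'
  Step 5: keep 'e'
  Step 6: keep 'a'
  Step 7: insert 'e' [insertion #2]
  Step 8: replace a->d
Total insertions: 2

2


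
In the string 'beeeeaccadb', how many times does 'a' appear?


Scanning 'beeeeaccadb' for 'a':
  Position 5: 'a' -> MATCH (count: 1)
  Position 8: 'a' -> MATCH (count: 2)
Total occurrences of 'a': 2

2


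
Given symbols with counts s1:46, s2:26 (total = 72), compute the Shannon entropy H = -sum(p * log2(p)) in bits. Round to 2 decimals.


Computing entropy H = -sum(p_i * log2(p_i)):
  s1: p = 46/72 = 0.6389, -p*log2(p) = 0.4130
  s2: p = 26/72 = 0.3611, -p*log2(p) = 0.5306
H = sum of terms = 0.9436
Rounded to 2 decimals: 0.94

0.94


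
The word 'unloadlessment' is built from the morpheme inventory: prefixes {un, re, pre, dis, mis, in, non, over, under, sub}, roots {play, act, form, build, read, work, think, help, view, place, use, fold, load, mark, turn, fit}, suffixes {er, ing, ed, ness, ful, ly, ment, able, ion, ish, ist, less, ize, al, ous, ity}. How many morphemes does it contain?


Segmenting 'unloadlessment' against the inventory:
  'un' -> prefix (morpheme 1)
  'load' -> root (morpheme 2)
  'less' -> suffix (morpheme 3)
  'ment' -> suffix (morpheme 4)
Total morphemes: 4

4


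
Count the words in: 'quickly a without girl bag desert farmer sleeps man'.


Counting words by splitting on spaces:
  Word 1: 'quickly'
  Word 2: 'a'
  Word 3: 'without'
  Word 4: 'girl'
  Word 5: 'bag'
  Word 6: 'desert'
  Word 7: 'farmer'
  Word 8: 'sleeps'
  Word 9: 'man'
Total words: 9

9


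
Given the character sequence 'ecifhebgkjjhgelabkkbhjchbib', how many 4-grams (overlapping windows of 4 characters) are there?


String 'ecifhebgkjjhgelabkkbhjchbib' has length L = 27.
Number of overlapping n-grams = L - n + 1
Substituting: 27 - 4 + 1 = 24

24


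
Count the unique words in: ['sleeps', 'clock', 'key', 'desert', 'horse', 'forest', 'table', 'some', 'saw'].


Listing all tokens and tracking unique types:
  Token 1: 'sleeps' -> NEW (unique so far: 1)
  Token 2: 'clock' -> NEW (unique so far: 2)
  Token 3: 'key' -> NEW (unique so far: 3)
  Token 4: 'desert' -> NEW (unique so far: 4)
  Token 5: 'horse' -> NEW (unique so far: 5)
  Token 6: 'forest' -> NEW (unique so far: 6)
  Token 7: 'table' -> NEW (unique so far: 7)
  Token 8: 'some' -> NEW (unique so far: 8)
  Token 9: 'saw' -> NEW (unique so far: 9)
Unique types: ('clock', 'desert', 'forest', 'horse', 'key', 'saw', 'sleeps', 'some', 'table')
Vocabulary size: 9

9


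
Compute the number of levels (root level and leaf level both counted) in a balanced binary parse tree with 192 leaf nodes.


In a balanced binary tree with n leaves the deepest leaf is ceil(log2(n)) edges below the root,
so counting node levels inclusive of root and leaves gives ceil(log2(n)) + 1 levels.
log2(192) = 7.5850
ceil(7.5850) = 8
levels = 8 + 1 = 9

9


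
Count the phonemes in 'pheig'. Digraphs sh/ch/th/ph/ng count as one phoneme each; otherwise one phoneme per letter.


Parsing 'pheig' greedily, digraphs first:
  'ph' -> digraph (1 consonant phoneme) (phonemes so far: 1)
  'e' -> vowel phoneme (phonemes so far: 2)
  'i' -> vowel phoneme (phonemes so far: 3)
  'g' -> consonant phoneme (phonemes so far: 4)
Total phonemes: 4

4


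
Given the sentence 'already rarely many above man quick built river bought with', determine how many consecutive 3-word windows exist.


Word trigrams from [10] words:
  Trigram 1: (already rarely many)
  Trigram 2: (rarely many above)
  Trigram 3: (many above man)
  Trigram 4: (above man quick)
  Trigram 5: (man quick built)
  Trigram 6: (quick built river)
  Trigram 7: (built river bought)
  Trigram 8: (river bought with)
Total word trigrams: 10 - 2 = 8

8


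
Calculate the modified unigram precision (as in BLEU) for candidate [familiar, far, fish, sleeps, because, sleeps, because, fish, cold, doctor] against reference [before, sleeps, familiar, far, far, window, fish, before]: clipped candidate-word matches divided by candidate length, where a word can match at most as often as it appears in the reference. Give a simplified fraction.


Reference word counts: {'before': 2, 'familiar': 1, 'far': 2, 'fish': 1, 'sleeps': 1, 'window': 1}
Checking each candidate word (with clipping):
  'familiar' -> in reference (ref count 1, used 1/1) -> match (matches: 1)
  'far' -> in reference (ref count 2, used 1/2) -> match (matches: 2)
  'fish' -> in reference (ref count 1, used 1/1) -> match (matches: 3)
  'sleeps' -> in reference (ref count 1, used 1/1) -> match (matches: 4)
  'because' -> not in reference -> no match (matches: 4)
  'sleeps' -> ref count 1 already used up (1/1) -> clipped, no match (matches: 4)
  'because' -> not in reference -> no match (matches: 4)
  'fish' -> ref count 1 already used up (1/1) -> clipped, no match (matches: 4)
  'cold' -> not in reference -> no match (matches: 4)
  'doctor' -> not in reference -> no match (matches: 4)
Clipped matches: 4, Candidate length: 10
Precision = 4/10 = 2/5

2/5


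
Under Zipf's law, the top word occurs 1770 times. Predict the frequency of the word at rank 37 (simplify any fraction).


Zipf's law: freq(rank) = f1 / rank
f1 = 1770, rank = 37
freq = 1770 / 37
GCD(1770, 37) = 1
Simplified: 1770/37

1770/37


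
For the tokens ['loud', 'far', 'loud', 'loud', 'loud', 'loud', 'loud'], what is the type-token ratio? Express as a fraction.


Tokens: 7
Unique types: ('far', 'loud') = 2
TTR = 2/7
Already in lowest terms.

2/7


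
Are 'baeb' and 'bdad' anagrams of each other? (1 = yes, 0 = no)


Sort characters of 'baeb': 'abbe'
Sort characters of 'bdad': 'abdd'
Sorted forms differ -> they are NOT anagrams
Result: 0

0


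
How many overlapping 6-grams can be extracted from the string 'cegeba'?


String 'cegeba' has length L = 6.
Number of overlapping n-grams = L - n + 1
Substituting: 6 - 6 + 1 = 1

1


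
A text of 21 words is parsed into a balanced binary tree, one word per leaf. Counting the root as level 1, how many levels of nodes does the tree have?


In a balanced binary tree with n leaves the deepest leaf is ceil(log2(n)) edges below the root,
so counting node levels inclusive of root and leaves gives ceil(log2(n)) + 1 levels.
log2(21) = 4.3923
ceil(4.3923) = 5
levels = 5 + 1 = 6

6


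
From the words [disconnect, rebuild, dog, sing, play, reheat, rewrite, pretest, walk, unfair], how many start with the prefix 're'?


Checking each word for prefix 're':
  'disconnect' -> no (count: 0)
  'rebuild' -> YES, starts with 're' (count: 1)
  'dog' -> no (count: 1)
  'sing' -> no (count: 1)
  'play' -> no (count: 1)
  'reheat' -> YES, starts with 're' (count: 2)
  'rewrite' -> YES, starts with 're' (count: 3)
  'pretest' -> no (count: 3)
  'walk' -> no (count: 3)
  'unfair' -> no (count: 3)
Total with prefix 're': 3

3


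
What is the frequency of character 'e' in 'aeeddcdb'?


Scanning 'aeeddcdb' for 'e':
  Position 1: 'e' -> MATCH (count: 1)
  Position 2: 'e' -> MATCH (count: 2)
Total occurrences of 'e': 2

2


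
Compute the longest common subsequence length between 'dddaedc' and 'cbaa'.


DP table for LCS of 'dddaedc' and 'cbaa':
       c  b  a  a
    0  0  0  0  0
  d 0  0  0  0  0
  d 0  0  0  0  0
  d 0  0  0  0  0
  a 0  0  0  1  1
  e 0  0  0  1  1
  d 0  0  0  1  1
  c 0  1  1  1  1
LCS: 'a'
LCS length = 1

1
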